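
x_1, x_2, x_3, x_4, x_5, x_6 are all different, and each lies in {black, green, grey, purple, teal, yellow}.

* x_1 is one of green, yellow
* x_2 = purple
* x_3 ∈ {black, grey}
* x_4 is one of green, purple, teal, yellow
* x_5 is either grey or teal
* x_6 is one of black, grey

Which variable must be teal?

x_5

x_2's domain is down to {purple}, so x_2 = purple. Eliminate purple elsewhere: x_4.
x_3 and x_6 between them cover only {black, grey} — a naked pair. Remove those values from x_5.
So teal goes to x_5.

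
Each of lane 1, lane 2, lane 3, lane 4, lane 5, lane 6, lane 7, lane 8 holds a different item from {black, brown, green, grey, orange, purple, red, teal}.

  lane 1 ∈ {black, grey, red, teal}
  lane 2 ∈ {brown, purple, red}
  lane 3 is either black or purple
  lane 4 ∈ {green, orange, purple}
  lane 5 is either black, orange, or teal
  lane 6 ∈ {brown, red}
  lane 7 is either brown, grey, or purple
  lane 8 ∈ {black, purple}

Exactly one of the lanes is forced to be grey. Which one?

lane 7

Among the 8 variables, green fits only lane 4 (and all 8 values in {black, brown, green, grey, orange, purple, red, teal} must be used), so lane 4 = green.
Among the 7 still-open variables, orange fits only lane 5 (and all 7 values in {black, brown, grey, orange, purple, red, teal} must be used), so lane 5 = orange.
The 6 still-open variables together cover exactly {black, brown, grey, purple, red, teal} — 6 values for 6 variables — and teal appears only in lane 1's list, so lane 1 = teal.
The 5 still-open variables together cover exactly {black, brown, grey, purple, red} — 5 values for 5 variables — and grey appears only in lane 7's list, so lane 7 = grey.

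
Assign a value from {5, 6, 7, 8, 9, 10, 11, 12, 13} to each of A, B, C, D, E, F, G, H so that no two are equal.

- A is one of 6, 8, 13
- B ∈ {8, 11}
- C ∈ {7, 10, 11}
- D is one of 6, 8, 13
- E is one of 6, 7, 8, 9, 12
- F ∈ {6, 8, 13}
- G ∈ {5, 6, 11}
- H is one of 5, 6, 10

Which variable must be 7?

C

The 3 variables A, D, F are confined to {6, 8, 13}, which locks those values in; drop them from B, E, G, H.
B has just one choice, so B = 11. Remove 11 from C, G.
G must be 5 (only option left). Eliminate 5 elsewhere: H.
H must be 10 (only option left). Strike 10 from C.
So 7 goes to C.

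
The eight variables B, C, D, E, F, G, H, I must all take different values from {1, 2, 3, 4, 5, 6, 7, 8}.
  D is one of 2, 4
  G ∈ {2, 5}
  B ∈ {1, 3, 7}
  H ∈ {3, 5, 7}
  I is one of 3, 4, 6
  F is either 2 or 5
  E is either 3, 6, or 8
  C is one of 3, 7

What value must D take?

The 8 variables draw from only 8 values {1, 2, 3, 4, 5, 6, 7, 8}, so each is used; only B can be 1, hence B = 1.
The 7 still-open variables together cover exactly {2, 3, 4, 5, 6, 7, 8} — 7 values for 7 variables — and 8 appears only in E's list, so E = 8.
The 6 still-open variables together cover exactly {2, 3, 4, 5, 6, 7} — 6 values for 6 variables — and 6 appears only in I's list, so I = 6.
Among the 5 still-open variables, 4 fits only D (and all 5 values in {2, 3, 4, 5, 7} must be used), so D = 4.

4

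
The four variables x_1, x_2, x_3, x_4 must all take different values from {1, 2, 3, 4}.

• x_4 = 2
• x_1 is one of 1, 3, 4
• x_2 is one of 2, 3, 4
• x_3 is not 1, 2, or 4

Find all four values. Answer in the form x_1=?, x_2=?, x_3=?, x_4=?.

x_1=1, x_2=4, x_3=3, x_4=2

x_3 must be 3 (only option left). Eliminate 3 elsewhere: x_1, x_2.
That leaves x_4 = 2. So x_2 can't be 2.
x_2's domain is down to {4}, so x_2 = 4. So x_1 can't be 4.
x_1 must be 1 (only option left).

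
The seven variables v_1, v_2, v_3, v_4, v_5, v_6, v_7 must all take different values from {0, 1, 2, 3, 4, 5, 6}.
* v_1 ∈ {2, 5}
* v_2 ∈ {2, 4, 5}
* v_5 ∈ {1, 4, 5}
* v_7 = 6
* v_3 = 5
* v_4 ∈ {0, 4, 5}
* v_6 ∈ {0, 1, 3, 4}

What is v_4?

0

v_3 has just one choice, so v_3 = 5. So v_1, v_2, v_4, v_5 can't be 5.
That leaves v_7 = 6.
That leaves v_1 = 2. Eliminate 2 elsewhere: v_2.
v_2's domain is down to {4}, so v_2 = 4. Eliminate 4 elsewhere: v_4, v_5, v_6.
So v_4 = 0.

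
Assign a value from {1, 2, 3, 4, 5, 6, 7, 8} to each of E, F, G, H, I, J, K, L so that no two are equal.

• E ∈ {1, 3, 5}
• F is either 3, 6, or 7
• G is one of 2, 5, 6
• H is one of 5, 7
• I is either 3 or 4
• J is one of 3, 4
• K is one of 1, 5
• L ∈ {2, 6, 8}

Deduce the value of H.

Among the 8 variables, 8 fits only L (and all 8 values in {1, 2, 3, 4, 5, 6, 7, 8} must be used), so L = 8.
The 7 still-open variables together cover exactly {1, 2, 3, 4, 5, 6, 7} — 7 values for 7 variables — and 2 appears only in G's list, so G = 2.
The 6 still-open variables draw from only 6 values {1, 3, 4, 5, 6, 7}, so each is used; only F can be 6, hence F = 6.
The 5 still-open variables together cover exactly {1, 3, 4, 5, 7} — 5 values for 5 variables — and 7 appears only in H's list, so H = 7.

7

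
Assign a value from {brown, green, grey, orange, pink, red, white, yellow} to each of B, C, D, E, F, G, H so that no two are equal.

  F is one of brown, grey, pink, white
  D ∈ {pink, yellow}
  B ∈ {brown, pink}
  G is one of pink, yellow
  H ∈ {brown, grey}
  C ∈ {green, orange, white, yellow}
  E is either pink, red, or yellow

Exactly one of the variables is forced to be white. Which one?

F

D and G share exactly the 2 values {pink, yellow}; by pigeonhole those values go to them, so strike pink, yellow from B, C, E, F.
That leaves B = brown. Remove brown from F, H.
E's domain is down to {red}, so E = red.
H must be grey (only option left). Strike grey from F.
So white goes to F.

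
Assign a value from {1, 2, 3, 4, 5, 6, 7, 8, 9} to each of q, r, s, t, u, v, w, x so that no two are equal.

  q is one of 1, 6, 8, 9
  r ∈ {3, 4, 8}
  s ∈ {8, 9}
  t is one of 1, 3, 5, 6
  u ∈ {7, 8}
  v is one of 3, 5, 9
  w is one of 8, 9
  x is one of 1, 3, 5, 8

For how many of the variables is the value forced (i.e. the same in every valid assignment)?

2

The 8 variables draw from only 8 values {1, 3, 4, 5, 6, 7, 8, 9}, so each is used; only r can be 4, hence r = 4.
The 7 still-open variables draw from only 7 values {1, 3, 5, 6, 7, 8, 9}, so each is used; only u can be 7, hence u = 7.
The 2 variables s and w are confined to {8, 9}, which locks those values in; drop them from q, v, x.
Determined: r=4, u=7. The other variables each still have more than one consistent value. That makes 2.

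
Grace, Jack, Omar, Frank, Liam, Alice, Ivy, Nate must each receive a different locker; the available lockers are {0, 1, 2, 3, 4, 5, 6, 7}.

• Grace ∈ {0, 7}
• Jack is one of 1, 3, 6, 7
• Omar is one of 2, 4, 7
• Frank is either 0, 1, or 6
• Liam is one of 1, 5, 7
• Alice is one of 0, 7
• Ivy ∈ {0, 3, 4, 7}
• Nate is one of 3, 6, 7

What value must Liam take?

5

The 8 variables together cover exactly {0, 1, 2, 3, 4, 5, 6, 7} — 8 values for 8 variables — and 2 appears only in Omar's list, so Omar = 2.
The 7 still-open variables together cover exactly {0, 1, 3, 4, 5, 6, 7} — 7 values for 7 variables — and 4 appears only in Ivy's list, so Ivy = 4.
The 6 still-open variables together cover exactly {0, 1, 3, 5, 6, 7} — 6 values for 6 variables — and 5 appears only in Liam's list, so Liam = 5.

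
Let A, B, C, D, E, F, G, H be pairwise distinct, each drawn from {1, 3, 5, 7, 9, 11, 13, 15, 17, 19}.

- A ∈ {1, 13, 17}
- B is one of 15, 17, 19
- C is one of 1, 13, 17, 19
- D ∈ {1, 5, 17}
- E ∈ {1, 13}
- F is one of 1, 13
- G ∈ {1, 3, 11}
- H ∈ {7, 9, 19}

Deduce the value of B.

15

The 2 variables E and F are confined to {1, 13}, which locks those values in; drop them from A, C, D, G.
A must be 17 (only option left). Remove 17 from B, C, D.
C must be 19 (only option left). Remove 19 from B, H.
So B = 15.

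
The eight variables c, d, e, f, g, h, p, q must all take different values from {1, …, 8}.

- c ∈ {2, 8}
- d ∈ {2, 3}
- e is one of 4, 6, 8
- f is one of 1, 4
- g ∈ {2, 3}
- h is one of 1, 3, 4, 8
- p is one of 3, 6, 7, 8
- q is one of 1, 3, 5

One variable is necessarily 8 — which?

c

The 8 variables together cover exactly {1, 2, 3, 4, 5, 6, 7, 8} — 8 values for 8 variables — and 5 appears only in q's list, so q = 5.
The 7 still-open variables draw from only 7 values {1, 2, 3, 4, 6, 7, 8}, so each is used; only p can be 7, hence p = 7.
Among the 6 still-open variables, 6 fits only e (and all 6 values in {1, 2, 3, 4, 6, 8} must be used), so e = 6.
The 2 variables d and g are confined to {2, 3}, which locks those values in; drop them from c, h.
So 8 goes to c.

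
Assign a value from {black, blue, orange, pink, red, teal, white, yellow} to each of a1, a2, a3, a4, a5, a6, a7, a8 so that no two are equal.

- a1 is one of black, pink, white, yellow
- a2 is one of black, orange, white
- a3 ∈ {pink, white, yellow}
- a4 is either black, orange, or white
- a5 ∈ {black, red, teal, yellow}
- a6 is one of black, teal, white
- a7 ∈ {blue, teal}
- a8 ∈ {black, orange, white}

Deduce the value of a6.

teal

Among the 8 variables, blue fits only a7 (and all 8 values in {black, blue, orange, pink, red, teal, white, yellow} must be used), so a7 = blue.
The 7 still-open variables draw from only 7 values {black, orange, pink, red, teal, white, yellow}, so each is used; only a5 can be red, hence a5 = red.
The 6 still-open variables together cover exactly {black, orange, pink, teal, white, yellow} — 6 values for 6 variables — and teal appears only in a6's list, so a6 = teal.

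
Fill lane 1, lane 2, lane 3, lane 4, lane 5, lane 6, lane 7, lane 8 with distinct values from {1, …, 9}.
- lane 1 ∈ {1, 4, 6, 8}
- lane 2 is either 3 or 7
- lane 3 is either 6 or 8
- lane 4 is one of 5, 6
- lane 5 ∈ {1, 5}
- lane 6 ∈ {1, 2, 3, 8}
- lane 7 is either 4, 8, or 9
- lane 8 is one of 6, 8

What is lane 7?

lane 3 and lane 8 between them cover only {6, 8} — a naked pair. Remove those values from lane 1, lane 4, lane 6, lane 7.
lane 4 must be 5 (only option left). Strike 5 from lane 5.
That leaves lane 5 = 1. Remove 1 from lane 1, lane 6.
That leaves lane 1 = 4. Eliminate 4 elsewhere: lane 7.
So lane 7 = 9.

9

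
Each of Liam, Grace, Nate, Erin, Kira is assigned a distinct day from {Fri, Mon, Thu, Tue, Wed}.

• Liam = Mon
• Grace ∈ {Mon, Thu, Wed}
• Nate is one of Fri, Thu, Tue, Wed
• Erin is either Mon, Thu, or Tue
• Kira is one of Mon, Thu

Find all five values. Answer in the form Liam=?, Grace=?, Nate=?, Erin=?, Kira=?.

Liam=Mon, Grace=Wed, Nate=Fri, Erin=Tue, Kira=Thu

Liam's domain is down to {Mon}, so Liam = Mon. Remove Mon from Grace, Erin, Kira.
Kira has just one choice, so Kira = Thu. Strike Thu from Grace, Nate, Erin.
Grace's domain is down to {Wed}, so Grace = Wed. Remove Wed from Nate.
Erin must be Tue (only option left). Remove Tue from Nate.
Nate has just one choice, so Nate = Fri.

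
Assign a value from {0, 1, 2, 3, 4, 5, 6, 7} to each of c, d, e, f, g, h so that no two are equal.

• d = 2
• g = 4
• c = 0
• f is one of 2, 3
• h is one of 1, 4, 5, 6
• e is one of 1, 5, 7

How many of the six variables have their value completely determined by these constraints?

c's domain is down to {0}, so c = 0.
That leaves d = 2. Remove 2 from f.
f must be 3 (only option left).
g's domain is down to {4}, so g = 4. So h can't be 4.
Determined: c=0, d=2, f=3, g=4. The other variables each still have more than one consistent value. That makes 4.

4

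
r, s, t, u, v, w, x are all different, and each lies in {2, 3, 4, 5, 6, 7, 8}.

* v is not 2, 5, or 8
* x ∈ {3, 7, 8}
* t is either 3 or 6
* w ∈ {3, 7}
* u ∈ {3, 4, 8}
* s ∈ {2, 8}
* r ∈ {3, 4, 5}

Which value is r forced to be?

5

The 7 variables together cover exactly {2, 3, 4, 5, 6, 7, 8} — 7 values for 7 variables — and 2 appears only in s's list, so s = 2.
The 6 still-open variables draw from only 6 values {3, 4, 5, 6, 7, 8}, so each is used; only r can be 5, hence r = 5.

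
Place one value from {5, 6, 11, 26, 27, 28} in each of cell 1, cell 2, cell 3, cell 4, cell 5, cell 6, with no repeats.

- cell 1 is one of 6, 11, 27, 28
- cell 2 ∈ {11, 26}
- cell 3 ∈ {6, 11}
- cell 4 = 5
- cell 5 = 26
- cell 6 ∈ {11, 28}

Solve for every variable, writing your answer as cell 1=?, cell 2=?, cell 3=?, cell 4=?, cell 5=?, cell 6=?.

cell 4's domain is down to {5}, so cell 4 = 5.
That leaves cell 5 = 26. So cell 2 can't be 26.
cell 2 must be 11 (only option left). Strike 11 from cell 1, cell 3, cell 6.
That leaves cell 3 = 6. So cell 1 can't be 6.
That leaves cell 6 = 28. So cell 1 can't be 28.
cell 1 must be 27 (only option left).

cell 1=27, cell 2=11, cell 3=6, cell 4=5, cell 5=26, cell 6=28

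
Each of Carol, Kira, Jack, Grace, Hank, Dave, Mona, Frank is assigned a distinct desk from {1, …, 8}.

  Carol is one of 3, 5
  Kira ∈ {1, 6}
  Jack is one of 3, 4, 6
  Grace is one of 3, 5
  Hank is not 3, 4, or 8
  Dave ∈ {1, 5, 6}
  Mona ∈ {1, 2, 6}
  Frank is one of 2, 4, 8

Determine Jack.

The 8 variables together cover exactly {1, 2, 3, 4, 5, 6, 7, 8} — 8 values for 8 variables — and 7 appears only in Hank's list, so Hank = 7.
The 7 still-open variables draw from only 7 values {1, 2, 3, 4, 5, 6, 8}, so each is used; only Frank can be 8, hence Frank = 8.
The 6 still-open variables together cover exactly {1, 2, 3, 4, 5, 6} — 6 values for 6 variables — and 2 appears only in Mona's list, so Mona = 2.
The 5 still-open variables draw from only 5 values {1, 3, 4, 5, 6}, so each is used; only Jack can be 4, hence Jack = 4.

4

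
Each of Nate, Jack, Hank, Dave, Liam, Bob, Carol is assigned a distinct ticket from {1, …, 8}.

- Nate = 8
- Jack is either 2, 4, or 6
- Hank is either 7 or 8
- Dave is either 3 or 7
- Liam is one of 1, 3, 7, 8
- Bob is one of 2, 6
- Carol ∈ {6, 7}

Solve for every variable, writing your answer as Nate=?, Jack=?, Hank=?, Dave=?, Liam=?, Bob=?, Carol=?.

Nate has just one choice, so Nate = 8. So Hank, Liam can't be 8.
That leaves Hank = 7. So Dave, Liam, Carol can't be 7.
That leaves Dave = 3. Eliminate 3 elsewhere: Liam.
Liam has just one choice, so Liam = 1.
Carol's domain is down to {6}, so Carol = 6. Remove 6 from Jack, Bob.
That leaves Bob = 2. So Jack can't be 2.
That leaves Jack = 4.

Nate=8, Jack=4, Hank=7, Dave=3, Liam=1, Bob=2, Carol=6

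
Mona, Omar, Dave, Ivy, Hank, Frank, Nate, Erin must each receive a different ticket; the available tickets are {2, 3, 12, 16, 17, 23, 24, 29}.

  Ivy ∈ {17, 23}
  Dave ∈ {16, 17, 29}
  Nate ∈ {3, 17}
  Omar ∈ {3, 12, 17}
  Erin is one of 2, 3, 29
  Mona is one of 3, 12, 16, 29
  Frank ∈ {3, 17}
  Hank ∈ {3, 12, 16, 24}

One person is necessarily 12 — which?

The 8 variables draw from only 8 values {2, 3, 12, 16, 17, 23, 24, 29}, so each is used; only Erin can be 2, hence Erin = 2.
Among the 7 still-open variables, 23 fits only Ivy (and all 7 values in {3, 12, 16, 17, 23, 24, 29} must be used), so Ivy = 23.
Among the 6 still-open variables, 24 fits only Hank (and all 6 values in {3, 12, 16, 17, 24, 29} must be used), so Hank = 24.
Frank and Nate share exactly the 2 values {3, 17}; by pigeonhole those values go to them, so strike 3, 17 from Mona, Omar, Dave.
So 12 goes to Omar.

Omar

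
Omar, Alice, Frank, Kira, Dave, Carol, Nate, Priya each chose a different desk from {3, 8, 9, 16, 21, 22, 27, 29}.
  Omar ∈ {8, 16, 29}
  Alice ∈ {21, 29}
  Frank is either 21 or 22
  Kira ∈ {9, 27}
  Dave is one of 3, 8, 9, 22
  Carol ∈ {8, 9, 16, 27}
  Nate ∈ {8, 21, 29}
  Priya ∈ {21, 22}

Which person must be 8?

The 8 variables draw from only 8 values {3, 8, 9, 16, 21, 22, 27, 29}, so each is used; only Dave can be 3, hence Dave = 3.
Frank and Priya between them cover only {21, 22} — a naked pair. Remove those values from Alice, Nate.
Alice must be 29 (only option left). Remove 29 from Omar, Nate.
So 8 goes to Nate.

Nate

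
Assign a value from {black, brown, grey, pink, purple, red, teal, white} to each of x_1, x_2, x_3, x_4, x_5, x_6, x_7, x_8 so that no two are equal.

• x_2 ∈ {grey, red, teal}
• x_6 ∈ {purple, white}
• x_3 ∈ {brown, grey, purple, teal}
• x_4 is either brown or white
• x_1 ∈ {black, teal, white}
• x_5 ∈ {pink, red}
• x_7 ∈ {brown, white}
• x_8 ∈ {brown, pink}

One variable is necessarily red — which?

x_5

The 8 variables draw from only 8 values {black, brown, grey, pink, purple, red, teal, white}, so each is used; only x_1 can be black, hence x_1 = black.
x_4 and x_7 share exactly the 2 values {brown, white}; by pigeonhole those values go to them, so strike brown, white from x_3, x_6, x_8.
That leaves x_6 = purple. Strike purple from x_3.
x_8 must be pink (only option left). Strike pink from x_5.
So red goes to x_5.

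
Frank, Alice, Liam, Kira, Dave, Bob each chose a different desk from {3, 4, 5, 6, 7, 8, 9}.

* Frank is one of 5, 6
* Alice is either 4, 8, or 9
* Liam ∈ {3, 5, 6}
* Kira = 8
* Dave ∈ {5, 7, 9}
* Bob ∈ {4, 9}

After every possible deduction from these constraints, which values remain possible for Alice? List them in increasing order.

Kira has just one choice, so Kira = 8. Eliminate 8 elsewhere: Alice.
The 2 variables Alice and Bob are confined to {4, 9}, which locks those values in; drop them from Dave.
No further eliminations apply; Alice can still be any of 4, 9.

4, 9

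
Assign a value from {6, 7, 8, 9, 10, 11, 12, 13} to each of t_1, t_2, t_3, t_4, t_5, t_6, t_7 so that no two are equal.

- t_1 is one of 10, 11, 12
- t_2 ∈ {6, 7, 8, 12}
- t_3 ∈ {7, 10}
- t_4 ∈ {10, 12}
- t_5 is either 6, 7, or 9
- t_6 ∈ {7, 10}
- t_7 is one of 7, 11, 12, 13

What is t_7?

13

t_3 and t_6 between them cover only {7, 10} — a naked pair. Remove those values from t_1, t_2, t_4, t_5, t_7.
That leaves t_4 = 12. Eliminate 12 elsewhere: t_1, t_2, t_7.
t_1 has just one choice, so t_1 = 11. Remove 11 from t_7.
So t_7 = 13.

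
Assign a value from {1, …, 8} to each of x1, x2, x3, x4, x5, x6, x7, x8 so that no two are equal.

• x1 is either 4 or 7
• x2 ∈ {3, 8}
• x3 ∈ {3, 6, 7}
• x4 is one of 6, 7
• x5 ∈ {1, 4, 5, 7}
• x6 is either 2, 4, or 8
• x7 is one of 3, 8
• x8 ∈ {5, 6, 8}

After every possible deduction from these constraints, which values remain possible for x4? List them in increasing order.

6, 7

The 8 variables together cover exactly {1, 2, 3, 4, 5, 6, 7, 8} — 8 values for 8 variables — and 1 appears only in x5's list, so x5 = 1.
The 7 still-open variables draw from only 7 values {2, 3, 4, 5, 6, 7, 8}, so each is used; only x6 can be 2, hence x6 = 2.
Among the 6 still-open variables, 4 fits only x1 (and all 6 values in {3, 4, 5, 6, 7, 8} must be used), so x1 = 4.
The 5 still-open variables draw from only 5 values {3, 5, 6, 7, 8}, so each is used; only x8 can be 5, hence x8 = 5.
The 2 variables x2 and x7 are confined to {3, 8}, which locks those values in; drop them from x3.
No further eliminations apply; x4 can still be any of 6, 7.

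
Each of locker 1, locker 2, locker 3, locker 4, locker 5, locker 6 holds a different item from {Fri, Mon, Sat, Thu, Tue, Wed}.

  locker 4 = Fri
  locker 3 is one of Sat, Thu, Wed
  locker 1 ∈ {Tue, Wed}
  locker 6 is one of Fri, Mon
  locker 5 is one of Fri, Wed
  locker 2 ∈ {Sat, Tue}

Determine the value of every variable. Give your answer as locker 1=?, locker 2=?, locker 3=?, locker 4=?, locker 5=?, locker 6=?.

locker 4's domain is down to {Fri}, so locker 4 = Fri. Strike Fri from locker 5, locker 6.
locker 5 must be Wed (only option left). Remove Wed from locker 1, locker 3.
That leaves locker 6 = Mon.
That leaves locker 1 = Tue. Eliminate Tue elsewhere: locker 2.
locker 2 must be Sat (only option left). Strike Sat from locker 3.
locker 3 must be Thu (only option left).

locker 1=Tue, locker 2=Sat, locker 3=Thu, locker 4=Fri, locker 5=Wed, locker 6=Mon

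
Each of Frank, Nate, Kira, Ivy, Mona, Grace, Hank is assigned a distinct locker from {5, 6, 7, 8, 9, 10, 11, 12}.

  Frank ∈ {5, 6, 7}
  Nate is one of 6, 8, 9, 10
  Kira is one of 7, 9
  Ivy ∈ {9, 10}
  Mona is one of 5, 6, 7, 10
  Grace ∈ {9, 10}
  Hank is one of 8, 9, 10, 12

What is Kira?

The 7 variables together cover exactly {5, 6, 7, 8, 9, 10, 12} — 7 values for 7 variables — and 12 appears only in Hank's list, so Hank = 12.
Among the 6 still-open variables, 8 fits only Nate (and all 6 values in {5, 6, 7, 8, 9, 10} must be used), so Nate = 8.
Ivy and Grace share exactly the 2 values {9, 10}; by pigeonhole those values go to them, so strike 9, 10 from Kira, Mona.
So Kira = 7.

7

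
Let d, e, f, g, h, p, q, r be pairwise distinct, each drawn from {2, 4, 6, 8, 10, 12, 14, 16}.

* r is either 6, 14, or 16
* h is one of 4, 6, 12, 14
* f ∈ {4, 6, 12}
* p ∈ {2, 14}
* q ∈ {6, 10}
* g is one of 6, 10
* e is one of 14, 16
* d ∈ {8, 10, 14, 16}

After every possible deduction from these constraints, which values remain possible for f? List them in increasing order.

Among the 8 variables, 2 fits only p (and all 8 values in {2, 4, 6, 8, 10, 12, 14, 16} must be used), so p = 2.
Among the 7 still-open variables, 8 fits only d (and all 7 values in {4, 6, 8, 10, 12, 14, 16} must be used), so d = 8.
g and q between them cover only {6, 10} — a naked pair. Remove those values from f, h, r.
The 2 variables e and r are confined to {14, 16}, which locks those values in; drop them from h.
No further eliminations apply; f can still be any of 4, 12.

4, 12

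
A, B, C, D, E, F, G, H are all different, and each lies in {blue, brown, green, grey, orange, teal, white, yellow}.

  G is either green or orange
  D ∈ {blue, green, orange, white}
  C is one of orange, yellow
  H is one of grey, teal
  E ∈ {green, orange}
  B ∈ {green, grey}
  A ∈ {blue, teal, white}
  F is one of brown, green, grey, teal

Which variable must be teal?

The 8 variables draw from only 8 values {blue, brown, green, grey, orange, teal, white, yellow}, so each is used; only F can be brown, hence F = brown.
The 7 still-open variables draw from only 7 values {blue, green, grey, orange, teal, white, yellow}, so each is used; only C can be yellow, hence C = yellow.
E and G between them cover only {green, orange} — a naked pair. Remove those values from B, D.
That leaves B = grey. Remove grey from H.
So teal goes to H.

H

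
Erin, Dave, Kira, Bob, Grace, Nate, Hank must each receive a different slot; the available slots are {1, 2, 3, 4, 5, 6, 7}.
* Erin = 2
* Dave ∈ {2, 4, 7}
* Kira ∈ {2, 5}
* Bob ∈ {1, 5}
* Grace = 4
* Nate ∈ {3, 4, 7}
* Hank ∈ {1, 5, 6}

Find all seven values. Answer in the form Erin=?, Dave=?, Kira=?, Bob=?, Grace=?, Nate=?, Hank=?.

Erin has just one choice, so Erin = 2. Strike 2 from Dave, Kira.
That leaves Kira = 5. Eliminate 5 elsewhere: Bob, Hank.
Bob has just one choice, so Bob = 1. Remove 1 from Hank.
That leaves Grace = 4. Eliminate 4 elsewhere: Dave, Nate.
That leaves Hank = 6.
Dave must be 7 (only option left). So Nate can't be 7.
Nate's domain is down to {3}, so Nate = 3.

Erin=2, Dave=7, Kira=5, Bob=1, Grace=4, Nate=3, Hank=6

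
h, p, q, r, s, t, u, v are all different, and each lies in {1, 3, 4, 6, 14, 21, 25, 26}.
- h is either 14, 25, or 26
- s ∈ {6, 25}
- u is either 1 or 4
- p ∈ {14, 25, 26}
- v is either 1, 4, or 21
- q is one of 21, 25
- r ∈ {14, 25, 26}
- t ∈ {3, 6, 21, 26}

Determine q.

21

The 8 variables draw from only 8 values {1, 3, 4, 6, 14, 21, 25, 26}, so each is used; only t can be 3, hence t = 3.
The 7 still-open variables draw from only 7 values {1, 4, 6, 14, 21, 25, 26}, so each is used; only s can be 6, hence s = 6.
h, p, r between them cover only {14, 25, 26} — a naked triple. Remove those values from q.
So q = 21.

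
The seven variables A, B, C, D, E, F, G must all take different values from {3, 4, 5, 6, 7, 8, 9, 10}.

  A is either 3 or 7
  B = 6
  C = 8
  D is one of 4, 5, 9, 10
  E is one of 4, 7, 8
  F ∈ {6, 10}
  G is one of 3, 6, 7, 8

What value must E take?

4

B must be 6 (only option left). Eliminate 6 elsewhere: F, G.
C has just one choice, so C = 8. Eliminate 8 elsewhere: E, G.
That leaves F = 10. Remove 10 from D.
The 2 variables A and G are confined to {3, 7}, which locks those values in; drop them from E.
So E = 4.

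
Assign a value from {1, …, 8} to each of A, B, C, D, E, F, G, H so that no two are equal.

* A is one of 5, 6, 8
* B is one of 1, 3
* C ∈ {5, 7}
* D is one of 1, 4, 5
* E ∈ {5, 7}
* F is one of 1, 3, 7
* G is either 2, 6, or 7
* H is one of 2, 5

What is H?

Among the 8 variables, 4 fits only D (and all 8 values in {1, 2, 3, 4, 5, 6, 7, 8} must be used), so D = 4.
Among the 7 still-open variables, 8 fits only A (and all 7 values in {1, 2, 3, 5, 6, 7, 8} must be used), so A = 8.
The 6 still-open variables draw from only 6 values {1, 2, 3, 5, 6, 7}, so each is used; only G can be 6, hence G = 6.
The 5 still-open variables draw from only 5 values {1, 2, 3, 5, 7}, so each is used; only H can be 2, hence H = 2.

2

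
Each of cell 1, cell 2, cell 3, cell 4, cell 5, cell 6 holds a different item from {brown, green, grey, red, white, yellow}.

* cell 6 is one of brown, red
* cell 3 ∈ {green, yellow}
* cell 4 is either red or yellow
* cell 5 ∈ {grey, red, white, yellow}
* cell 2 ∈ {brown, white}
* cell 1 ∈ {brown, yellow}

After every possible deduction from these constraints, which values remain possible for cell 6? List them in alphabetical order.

brown, red

The 6 variables draw from only 6 values {brown, green, grey, red, white, yellow}, so each is used; only cell 3 can be green, hence cell 3 = green.
The 5 still-open variables draw from only 5 values {brown, grey, red, white, yellow}, so each is used; only cell 5 can be grey, hence cell 5 = grey.
The 4 still-open variables together cover exactly {brown, red, white, yellow} — 4 values for 4 variables — and white appears only in cell 2's list, so cell 2 = white.
No further eliminations apply; cell 6 can still be any of brown, red.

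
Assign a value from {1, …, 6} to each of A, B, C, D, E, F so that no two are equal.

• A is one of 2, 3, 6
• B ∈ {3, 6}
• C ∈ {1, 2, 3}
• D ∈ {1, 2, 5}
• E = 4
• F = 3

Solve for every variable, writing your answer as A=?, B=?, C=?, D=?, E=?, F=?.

E's domain is down to {4}, so E = 4.
That leaves F = 3. Remove 3 from A, B, C.
B must be 6 (only option left). Eliminate 6 elsewhere: A.
A must be 2 (only option left). Remove 2 from C, D.
C must be 1 (only option left). Eliminate 1 elsewhere: D.
That leaves D = 5.

A=2, B=6, C=1, D=5, E=4, F=3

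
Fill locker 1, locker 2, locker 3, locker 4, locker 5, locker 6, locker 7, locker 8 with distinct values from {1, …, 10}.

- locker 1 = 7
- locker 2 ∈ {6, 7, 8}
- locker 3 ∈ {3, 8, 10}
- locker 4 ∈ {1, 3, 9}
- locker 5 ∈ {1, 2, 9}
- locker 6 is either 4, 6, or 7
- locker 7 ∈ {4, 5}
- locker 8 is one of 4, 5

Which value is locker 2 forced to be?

8

locker 1 must be 7 (only option left). Strike 7 from locker 2, locker 6.
The 2 variables locker 7 and locker 8 are confined to {4, 5}, which locks those values in; drop them from locker 6.
locker 6 must be 6 (only option left). Eliminate 6 elsewhere: locker 2.
So locker 2 = 8.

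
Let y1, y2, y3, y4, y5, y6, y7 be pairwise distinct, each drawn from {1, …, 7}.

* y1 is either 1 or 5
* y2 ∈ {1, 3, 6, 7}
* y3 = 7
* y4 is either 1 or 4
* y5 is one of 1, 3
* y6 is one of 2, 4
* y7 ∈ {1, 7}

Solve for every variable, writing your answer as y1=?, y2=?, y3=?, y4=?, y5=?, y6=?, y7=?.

y1=5, y2=6, y3=7, y4=4, y5=3, y6=2, y7=1

y3's domain is down to {7}, so y3 = 7. Strike 7 from y2, y7.
That leaves y7 = 1. Eliminate 1 elsewhere: y1, y2, y4, y5.
y1 has just one choice, so y1 = 5.
That leaves y4 = 4. Strike 4 from y6.
That leaves y5 = 3. Strike 3 from y2.
y6 has just one choice, so y6 = 2.
y2 must be 6 (only option left).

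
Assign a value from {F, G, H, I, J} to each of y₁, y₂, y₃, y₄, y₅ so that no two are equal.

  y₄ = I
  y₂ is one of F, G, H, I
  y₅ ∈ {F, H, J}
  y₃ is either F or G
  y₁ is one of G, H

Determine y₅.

y₄ has just one choice, so y₄ = I. Remove I from y₂.
The 4 still-open variables together cover exactly {F, G, H, J} — 4 values for 4 variables — and J appears only in y₅'s list, so y₅ = J.

J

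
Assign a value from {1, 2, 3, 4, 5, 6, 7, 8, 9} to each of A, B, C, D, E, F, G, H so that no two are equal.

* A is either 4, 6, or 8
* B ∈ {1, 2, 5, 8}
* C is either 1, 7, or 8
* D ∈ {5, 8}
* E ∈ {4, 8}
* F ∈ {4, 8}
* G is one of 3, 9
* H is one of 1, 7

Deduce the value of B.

2

E and F share exactly the 2 values {4, 8}; by pigeonhole those values go to them, so strike 4, 8 from A, B, C, D.
That leaves A = 6.
D must be 5 (only option left). So B can't be 5.
C and H share exactly the 2 values {1, 7}; by pigeonhole those values go to them, so strike 1, 7 from B.
So B = 2.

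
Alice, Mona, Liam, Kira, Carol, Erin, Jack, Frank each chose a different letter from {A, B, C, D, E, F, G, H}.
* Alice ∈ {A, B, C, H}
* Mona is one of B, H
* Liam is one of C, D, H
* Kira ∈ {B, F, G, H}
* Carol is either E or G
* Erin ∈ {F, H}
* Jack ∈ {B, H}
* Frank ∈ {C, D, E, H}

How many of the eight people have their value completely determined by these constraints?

4

Among the 8 variables, A fits only Alice (and all 8 values in {A, B, C, D, E, F, G, H} must be used), so Alice = A.
Mona and Jack between them cover only {B, H} — a naked pair. Remove those values from Liam, Kira, Erin, Frank.
Erin must be F (only option left). Remove F from Kira.
Kira's domain is down to {G}, so Kira = G. Eliminate G elsewhere: Carol.
Carol's domain is down to {E}, so Carol = E. So Frank can't be E.
Determined: Alice=A, Kira=G, Carol=E, Erin=F. The other people each still have more than one consistent value. That makes 4.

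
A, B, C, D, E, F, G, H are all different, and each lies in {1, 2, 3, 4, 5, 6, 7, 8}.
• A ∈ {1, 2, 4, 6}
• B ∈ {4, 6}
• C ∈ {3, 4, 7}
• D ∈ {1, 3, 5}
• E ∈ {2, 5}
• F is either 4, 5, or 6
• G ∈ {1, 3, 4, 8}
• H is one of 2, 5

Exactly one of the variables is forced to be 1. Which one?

Among the 8 variables, 7 fits only C (and all 8 values in {1, 2, 3, 4, 5, 6, 7, 8} must be used), so C = 7.
Among the 7 still-open variables, 8 fits only G (and all 7 values in {1, 2, 3, 4, 5, 6, 8} must be used), so G = 8.
Among the 6 still-open variables, 3 fits only D (and all 6 values in {1, 2, 3, 4, 5, 6} must be used), so D = 3.
Among the 5 still-open variables, 1 fits only A (and all 5 values in {1, 2, 4, 5, 6} must be used), so A = 1.

A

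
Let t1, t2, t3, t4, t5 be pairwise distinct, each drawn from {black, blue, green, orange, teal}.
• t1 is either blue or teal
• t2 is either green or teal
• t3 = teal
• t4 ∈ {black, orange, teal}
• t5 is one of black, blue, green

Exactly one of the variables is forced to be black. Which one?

t3 must be teal (only option left). Strike teal from t1, t2, t4.
t1 has just one choice, so t1 = blue. Eliminate blue elsewhere: t5.
t2 has just one choice, so t2 = green. Strike green from t5.
So black goes to t5.

t5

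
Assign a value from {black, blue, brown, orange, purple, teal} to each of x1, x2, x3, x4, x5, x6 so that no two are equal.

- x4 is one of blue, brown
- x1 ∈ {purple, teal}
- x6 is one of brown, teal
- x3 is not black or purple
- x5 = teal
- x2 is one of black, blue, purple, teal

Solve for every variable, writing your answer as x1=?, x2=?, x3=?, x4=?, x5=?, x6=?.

x1=purple, x2=black, x3=orange, x4=blue, x5=teal, x6=brown

x5 has just one choice, so x5 = teal. Eliminate teal elsewhere: x1, x2, x3, x6.
x6 has just one choice, so x6 = brown. Strike brown from x3, x4.
x1 has just one choice, so x1 = purple. So x2 can't be purple.
x4 must be blue (only option left). So x2, x3 can't be blue.
That leaves x2 = black.
x3 must be orange (only option left).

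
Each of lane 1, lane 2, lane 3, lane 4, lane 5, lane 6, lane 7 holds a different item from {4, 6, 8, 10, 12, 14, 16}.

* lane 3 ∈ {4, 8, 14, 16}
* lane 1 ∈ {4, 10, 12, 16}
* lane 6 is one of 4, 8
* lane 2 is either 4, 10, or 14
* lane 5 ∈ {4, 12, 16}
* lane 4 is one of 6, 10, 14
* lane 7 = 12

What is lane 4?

lane 7 has just one choice, so lane 7 = 12. So lane 1, lane 5 can't be 12.
Among the 6 still-open variables, 6 fits only lane 4 (and all 6 values in {4, 6, 8, 10, 14, 16} must be used), so lane 4 = 6.

6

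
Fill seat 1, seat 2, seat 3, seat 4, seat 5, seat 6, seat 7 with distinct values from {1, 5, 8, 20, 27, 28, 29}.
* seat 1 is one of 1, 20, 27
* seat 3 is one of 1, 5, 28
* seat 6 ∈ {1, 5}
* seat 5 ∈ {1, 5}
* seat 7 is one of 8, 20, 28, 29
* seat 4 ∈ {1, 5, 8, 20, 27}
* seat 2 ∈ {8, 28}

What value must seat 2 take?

8

Among the 7 variables, 29 fits only seat 7 (and all 7 values in {1, 5, 8, 20, 27, 28, 29} must be used), so seat 7 = 29.
The 2 variables seat 5 and seat 6 are confined to {1, 5}, which locks those values in; drop them from seat 1, seat 3, seat 4.
seat 3 must be 28 (only option left). Eliminate 28 elsewhere: seat 2.
So seat 2 = 8.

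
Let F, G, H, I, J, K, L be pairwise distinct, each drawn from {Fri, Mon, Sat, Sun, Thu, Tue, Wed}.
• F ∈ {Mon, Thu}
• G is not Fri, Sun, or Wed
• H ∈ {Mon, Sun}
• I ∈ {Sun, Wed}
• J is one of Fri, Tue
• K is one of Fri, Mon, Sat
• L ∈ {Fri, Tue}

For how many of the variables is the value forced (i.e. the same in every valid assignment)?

2

The 7 variables draw from only 7 values {Fri, Mon, Sat, Sun, Thu, Tue, Wed}, so each is used; only I can be Wed, hence I = Wed.
The 6 still-open variables draw from only 6 values {Fri, Mon, Sat, Sun, Thu, Tue}, so each is used; only H can be Sun, hence H = Sun.
J and L between them cover only {Fri, Tue} — a naked pair. Remove those values from G, K.
Determined: H=Sun, I=Wed. The other variables each still have more than one consistent value. That makes 2.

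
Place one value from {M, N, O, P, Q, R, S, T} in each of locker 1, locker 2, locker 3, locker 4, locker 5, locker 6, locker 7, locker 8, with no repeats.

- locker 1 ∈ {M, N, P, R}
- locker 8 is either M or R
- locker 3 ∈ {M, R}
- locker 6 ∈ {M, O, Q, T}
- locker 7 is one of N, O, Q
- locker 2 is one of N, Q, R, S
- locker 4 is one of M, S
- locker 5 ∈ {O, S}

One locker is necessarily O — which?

locker 5

The 8 variables together cover exactly {M, N, O, P, Q, R, S, T} — 8 values for 8 variables — and P appears only in locker 1's list, so locker 1 = P.
Among the 7 still-open variables, T fits only locker 6 (and all 7 values in {M, N, O, Q, R, S, T} must be used), so locker 6 = T.
locker 3 and locker 8 between them cover only {M, R} — a naked pair. Remove those values from locker 2, locker 4.
locker 4 has just one choice, so locker 4 = S. Remove S from locker 2, locker 5.
So O goes to locker 5.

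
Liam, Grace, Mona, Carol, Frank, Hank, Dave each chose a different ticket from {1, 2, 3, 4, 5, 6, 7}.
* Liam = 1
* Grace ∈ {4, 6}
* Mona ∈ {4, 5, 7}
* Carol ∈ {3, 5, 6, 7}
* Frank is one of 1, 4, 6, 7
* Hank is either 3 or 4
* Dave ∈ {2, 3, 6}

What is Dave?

Liam must be 1 (only option left). Eliminate 1 elsewhere: Frank.
The 6 still-open variables draw from only 6 values {2, 3, 4, 5, 6, 7}, so each is used; only Dave can be 2, hence Dave = 2.

2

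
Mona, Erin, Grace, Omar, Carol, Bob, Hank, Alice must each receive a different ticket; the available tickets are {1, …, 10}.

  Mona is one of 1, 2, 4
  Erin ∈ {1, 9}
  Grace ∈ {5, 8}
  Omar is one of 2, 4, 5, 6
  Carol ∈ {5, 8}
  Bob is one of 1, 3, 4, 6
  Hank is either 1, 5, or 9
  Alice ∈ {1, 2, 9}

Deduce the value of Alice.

2

The 8 variables draw from only 8 values {1, 2, 3, 4, 5, 6, 8, 9}, so each is used; only Bob can be 3, hence Bob = 3.
The 7 still-open variables draw from only 7 values {1, 2, 4, 5, 6, 8, 9}, so each is used; only Omar can be 6, hence Omar = 6.
The 6 still-open variables together cover exactly {1, 2, 4, 5, 8, 9} — 6 values for 6 variables — and 4 appears only in Mona's list, so Mona = 4.
The 5 still-open variables together cover exactly {1, 2, 5, 8, 9} — 5 values for 5 variables — and 2 appears only in Alice's list, so Alice = 2.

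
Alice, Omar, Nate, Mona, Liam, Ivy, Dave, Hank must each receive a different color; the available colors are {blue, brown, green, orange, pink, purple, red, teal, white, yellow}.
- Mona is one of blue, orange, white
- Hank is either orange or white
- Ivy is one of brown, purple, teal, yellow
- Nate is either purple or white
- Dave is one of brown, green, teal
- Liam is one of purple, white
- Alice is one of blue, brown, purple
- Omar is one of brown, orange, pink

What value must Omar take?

pink

Nate and Liam share exactly the 2 values {purple, white}; by pigeonhole those values go to them, so strike purple, white from Alice, Mona, Ivy, Hank.
Hank must be orange (only option left). Eliminate orange elsewhere: Omar, Mona.
Mona's domain is down to {blue}, so Mona = blue. So Alice can't be blue.
Alice's domain is down to {brown}, so Alice = brown. Strike brown from Omar, Ivy, Dave.
So Omar = pink.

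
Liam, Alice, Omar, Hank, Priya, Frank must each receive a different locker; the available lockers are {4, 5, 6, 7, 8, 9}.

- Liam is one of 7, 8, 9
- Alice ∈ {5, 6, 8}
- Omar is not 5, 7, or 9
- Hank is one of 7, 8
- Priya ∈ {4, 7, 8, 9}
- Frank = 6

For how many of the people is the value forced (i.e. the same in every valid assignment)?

Frank must be 6 (only option left). Remove 6 from Alice, Omar.
The 5 still-open variables together cover exactly {4, 5, 7, 8, 9} — 5 values for 5 variables — and 5 appears only in Alice's list, so Alice = 5.
Determined: Alice=5, Frank=6. The other people each still have more than one consistent value. That makes 2.

2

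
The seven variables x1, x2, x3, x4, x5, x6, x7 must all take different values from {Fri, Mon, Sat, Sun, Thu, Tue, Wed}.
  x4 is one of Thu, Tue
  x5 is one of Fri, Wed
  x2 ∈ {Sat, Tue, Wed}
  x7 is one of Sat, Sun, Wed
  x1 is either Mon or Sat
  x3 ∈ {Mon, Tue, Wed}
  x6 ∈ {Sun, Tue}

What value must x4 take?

Among the 7 variables, Fri fits only x5 (and all 7 values in {Fri, Mon, Sat, Sun, Thu, Tue, Wed} must be used), so x5 = Fri.
Among the 6 still-open variables, Thu fits only x4 (and all 6 values in {Mon, Sat, Sun, Thu, Tue, Wed} must be used), so x4 = Thu.

Thu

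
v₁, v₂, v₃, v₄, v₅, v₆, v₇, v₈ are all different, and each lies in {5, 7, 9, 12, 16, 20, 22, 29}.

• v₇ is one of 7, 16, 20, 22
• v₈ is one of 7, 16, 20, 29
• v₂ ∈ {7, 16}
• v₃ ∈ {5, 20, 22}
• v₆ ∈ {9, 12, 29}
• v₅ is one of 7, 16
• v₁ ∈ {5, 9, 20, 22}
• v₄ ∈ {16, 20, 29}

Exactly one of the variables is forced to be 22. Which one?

The 8 variables together cover exactly {5, 7, 9, 12, 16, 20, 22, 29} — 8 values for 8 variables — and 12 appears only in v₆'s list, so v₆ = 12.
The 7 still-open variables together cover exactly {5, 7, 9, 16, 20, 22, 29} — 7 values for 7 variables — and 9 appears only in v₁'s list, so v₁ = 9.
The 6 still-open variables together cover exactly {5, 7, 16, 20, 22, 29} — 6 values for 6 variables — and 5 appears only in v₃'s list, so v₃ = 5.
Among the 5 still-open variables, 22 fits only v₇ (and all 5 values in {7, 16, 20, 22, 29} must be used), so v₇ = 22.

v₇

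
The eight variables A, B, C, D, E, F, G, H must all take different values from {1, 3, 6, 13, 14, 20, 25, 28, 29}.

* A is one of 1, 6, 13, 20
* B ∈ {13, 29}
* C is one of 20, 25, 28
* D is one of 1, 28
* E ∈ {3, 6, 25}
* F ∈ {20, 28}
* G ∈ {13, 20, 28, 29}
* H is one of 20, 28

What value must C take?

25

Among the 8 variables, 3 fits only E (and all 8 values in {1, 3, 6, 13, 20, 25, 28, 29} must be used), so E = 3.
The 7 still-open variables draw from only 7 values {1, 6, 13, 20, 25, 28, 29}, so each is used; only A can be 6, hence A = 6.
The 6 still-open variables together cover exactly {1, 13, 20, 25, 28, 29} — 6 values for 6 variables — and 1 appears only in D's list, so D = 1.
Among the 5 still-open variables, 25 fits only C (and all 5 values in {13, 20, 25, 28, 29} must be used), so C = 25.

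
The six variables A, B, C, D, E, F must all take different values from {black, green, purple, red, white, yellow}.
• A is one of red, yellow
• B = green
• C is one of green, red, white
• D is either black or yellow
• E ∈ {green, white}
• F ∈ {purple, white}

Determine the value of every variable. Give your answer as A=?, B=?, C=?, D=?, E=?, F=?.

B has just one choice, so B = green. Remove green from C, E.
That leaves E = white. Remove white from C, F.
F must be purple (only option left).
C must be red (only option left). Strike red from A.
That leaves A = yellow. Eliminate yellow elsewhere: D.
D must be black (only option left).

A=yellow, B=green, C=red, D=black, E=white, F=purple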